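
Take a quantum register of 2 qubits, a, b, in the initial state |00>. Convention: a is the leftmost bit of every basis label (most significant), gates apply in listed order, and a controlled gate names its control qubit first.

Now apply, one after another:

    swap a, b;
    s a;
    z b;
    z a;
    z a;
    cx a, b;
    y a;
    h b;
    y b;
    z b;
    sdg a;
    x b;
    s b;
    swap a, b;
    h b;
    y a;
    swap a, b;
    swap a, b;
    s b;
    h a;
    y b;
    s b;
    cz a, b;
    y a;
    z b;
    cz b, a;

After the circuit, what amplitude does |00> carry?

The amplitude on |00> is sqrt(2)*(1 - I)/4.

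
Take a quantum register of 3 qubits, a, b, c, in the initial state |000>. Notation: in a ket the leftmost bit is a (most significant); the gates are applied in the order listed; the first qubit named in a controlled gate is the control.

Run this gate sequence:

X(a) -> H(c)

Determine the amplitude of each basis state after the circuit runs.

The resulting statevector has amplitude sqrt(2)/2 on |100>, sqrt(2)/2 on |101>, and 0 on every other basis state.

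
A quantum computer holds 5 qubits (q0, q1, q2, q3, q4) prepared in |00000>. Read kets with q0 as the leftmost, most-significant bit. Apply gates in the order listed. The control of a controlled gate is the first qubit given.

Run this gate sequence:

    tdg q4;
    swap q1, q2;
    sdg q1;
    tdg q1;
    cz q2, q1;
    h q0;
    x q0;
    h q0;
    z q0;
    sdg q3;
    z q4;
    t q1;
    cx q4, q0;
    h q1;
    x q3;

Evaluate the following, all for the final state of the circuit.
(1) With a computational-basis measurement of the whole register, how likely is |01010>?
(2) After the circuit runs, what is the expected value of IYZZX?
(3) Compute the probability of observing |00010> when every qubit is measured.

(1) Outcome |01010> occurs with probability 1/2. Key observation: steps 6-9 multiply out to the identity, so the circuit reduces to the remaining gates.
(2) In the final state, IYZZX has expectation 0.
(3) Outcome |00010> occurs with probability 1/2.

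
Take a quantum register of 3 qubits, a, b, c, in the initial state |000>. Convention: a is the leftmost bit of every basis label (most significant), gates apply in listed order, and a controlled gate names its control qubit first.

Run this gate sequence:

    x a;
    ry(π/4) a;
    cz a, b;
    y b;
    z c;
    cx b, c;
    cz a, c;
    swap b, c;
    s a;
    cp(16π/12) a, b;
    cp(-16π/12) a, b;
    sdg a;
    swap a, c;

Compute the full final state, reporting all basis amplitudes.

The final amplitudes are -I*sqrt(2 - sqrt(2))/2 on |110>, -I*sqrt(sqrt(2) + 2)/2 on |111>, and 0 on every other basis state. Key observation: steps 9-12 multiply out to the identity, so the circuit reduces to the remaining gates.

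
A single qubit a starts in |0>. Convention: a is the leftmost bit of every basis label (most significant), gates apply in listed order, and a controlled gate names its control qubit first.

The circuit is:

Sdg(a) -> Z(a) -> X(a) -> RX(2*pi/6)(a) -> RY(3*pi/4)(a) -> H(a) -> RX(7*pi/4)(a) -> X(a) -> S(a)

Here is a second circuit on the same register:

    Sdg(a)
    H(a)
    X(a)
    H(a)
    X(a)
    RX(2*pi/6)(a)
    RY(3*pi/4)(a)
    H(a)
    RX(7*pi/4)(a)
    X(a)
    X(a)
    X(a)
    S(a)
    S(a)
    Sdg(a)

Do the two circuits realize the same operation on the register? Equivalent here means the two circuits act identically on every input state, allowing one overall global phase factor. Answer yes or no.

Yes, they are equivalent — the unitaries differ by at most a global phase.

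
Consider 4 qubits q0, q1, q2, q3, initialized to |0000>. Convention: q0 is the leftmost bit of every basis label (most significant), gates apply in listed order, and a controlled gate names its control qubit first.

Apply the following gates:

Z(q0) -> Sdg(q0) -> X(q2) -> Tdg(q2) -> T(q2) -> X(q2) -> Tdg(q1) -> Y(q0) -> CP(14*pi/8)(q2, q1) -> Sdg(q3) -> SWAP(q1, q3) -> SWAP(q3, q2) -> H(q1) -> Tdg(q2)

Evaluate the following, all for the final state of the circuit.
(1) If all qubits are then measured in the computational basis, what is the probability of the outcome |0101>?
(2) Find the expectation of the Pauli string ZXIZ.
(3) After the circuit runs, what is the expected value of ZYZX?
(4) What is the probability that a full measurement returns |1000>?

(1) The probability of measuring |0101> is 0. Key observation: steps 3-6 multiply out to the identity, so the circuit reduces to the remaining gates.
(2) The expectation value of ZXIZ is -1.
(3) The observable ZYZX averages to 0.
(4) Outcome |1000> occurs with probability 1/2.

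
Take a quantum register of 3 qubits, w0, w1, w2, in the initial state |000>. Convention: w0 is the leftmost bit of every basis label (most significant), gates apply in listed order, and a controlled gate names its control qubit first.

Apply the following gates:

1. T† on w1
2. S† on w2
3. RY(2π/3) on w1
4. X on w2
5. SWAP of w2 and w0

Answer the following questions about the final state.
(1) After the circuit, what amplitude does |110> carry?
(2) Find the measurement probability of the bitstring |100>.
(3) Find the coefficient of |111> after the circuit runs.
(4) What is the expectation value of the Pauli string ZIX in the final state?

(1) The amplitude on |110> is sqrt(3)/2.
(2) Outcome |100> occurs with probability 1/4.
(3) The final state's coefficient on |111> equals 0.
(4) In the final state, ZIX has expectation 0.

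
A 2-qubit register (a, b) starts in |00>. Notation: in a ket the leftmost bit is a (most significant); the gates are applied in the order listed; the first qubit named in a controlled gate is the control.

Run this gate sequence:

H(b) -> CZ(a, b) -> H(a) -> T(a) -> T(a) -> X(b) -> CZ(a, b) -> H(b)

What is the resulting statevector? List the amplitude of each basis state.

The final amplitudes are sqrt(2)/2 on |00>, 0 on |01>, 0 on |10>, sqrt(2)*I/2 on |11>.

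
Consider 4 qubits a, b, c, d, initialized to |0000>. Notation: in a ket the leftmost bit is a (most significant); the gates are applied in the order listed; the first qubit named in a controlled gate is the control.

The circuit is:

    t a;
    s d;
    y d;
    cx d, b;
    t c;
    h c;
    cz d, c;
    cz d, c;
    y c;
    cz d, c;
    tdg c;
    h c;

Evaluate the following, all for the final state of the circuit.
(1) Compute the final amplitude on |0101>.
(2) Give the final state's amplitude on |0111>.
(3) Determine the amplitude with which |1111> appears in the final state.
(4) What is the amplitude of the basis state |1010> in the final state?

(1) The final state's coefficient on |0101> equals 1/2 - exp(3*I*pi/4)/2. Key observation: the block from step 7 through step 8 cancels to the identity and can be dropped.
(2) The final state's coefficient on |0111> equals 1/2 + exp(3*I*pi/4)/2.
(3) |1111> carries amplitude 0 in the final state.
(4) The final state's coefficient on |1010> equals 0.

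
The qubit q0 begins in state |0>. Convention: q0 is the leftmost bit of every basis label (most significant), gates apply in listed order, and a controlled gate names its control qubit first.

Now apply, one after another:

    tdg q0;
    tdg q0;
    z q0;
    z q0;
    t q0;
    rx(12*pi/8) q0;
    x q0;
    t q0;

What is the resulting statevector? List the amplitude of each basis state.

The final amplitudes are -sqrt(2)*I/2 on |0>, -sqrt(2)*exp(I*pi/4)/2 on |1>.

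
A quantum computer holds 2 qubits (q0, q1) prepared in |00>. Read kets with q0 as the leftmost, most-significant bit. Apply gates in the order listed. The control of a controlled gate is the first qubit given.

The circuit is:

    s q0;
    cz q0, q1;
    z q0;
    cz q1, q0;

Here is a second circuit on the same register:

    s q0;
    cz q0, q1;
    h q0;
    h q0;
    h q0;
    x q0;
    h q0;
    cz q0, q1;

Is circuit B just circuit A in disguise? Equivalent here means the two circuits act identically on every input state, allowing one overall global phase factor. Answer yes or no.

Yes, they are equivalent — the unitaries differ by at most a global phase.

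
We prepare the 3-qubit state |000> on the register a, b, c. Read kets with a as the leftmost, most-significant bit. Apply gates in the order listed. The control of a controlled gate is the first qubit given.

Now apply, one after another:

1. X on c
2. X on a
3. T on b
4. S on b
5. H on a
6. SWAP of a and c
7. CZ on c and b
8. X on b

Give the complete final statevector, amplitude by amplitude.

The final amplitudes are sqrt(2)/2 on |110>, -sqrt(2)/2 on |111>, and 0 on every other basis state.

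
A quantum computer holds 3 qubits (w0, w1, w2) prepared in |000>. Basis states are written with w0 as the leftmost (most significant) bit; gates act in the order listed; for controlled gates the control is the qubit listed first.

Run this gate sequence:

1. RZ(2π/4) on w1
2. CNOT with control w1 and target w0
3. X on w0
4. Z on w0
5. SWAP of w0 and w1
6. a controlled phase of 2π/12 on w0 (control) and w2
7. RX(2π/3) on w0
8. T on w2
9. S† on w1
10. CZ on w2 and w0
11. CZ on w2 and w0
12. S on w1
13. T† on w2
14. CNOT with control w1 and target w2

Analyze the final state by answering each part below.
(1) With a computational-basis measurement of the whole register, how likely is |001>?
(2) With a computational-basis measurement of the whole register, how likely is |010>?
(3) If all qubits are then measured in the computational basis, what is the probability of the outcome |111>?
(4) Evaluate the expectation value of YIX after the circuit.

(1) The probability of measuring |001> is 0. Key observation: steps 8-13 multiply out to the identity, so the circuit reduces to the remaining gates.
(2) The probability of measuring |010> is 0.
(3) The probability of measuring |111> is 3/4.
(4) The expectation value of YIX is 0.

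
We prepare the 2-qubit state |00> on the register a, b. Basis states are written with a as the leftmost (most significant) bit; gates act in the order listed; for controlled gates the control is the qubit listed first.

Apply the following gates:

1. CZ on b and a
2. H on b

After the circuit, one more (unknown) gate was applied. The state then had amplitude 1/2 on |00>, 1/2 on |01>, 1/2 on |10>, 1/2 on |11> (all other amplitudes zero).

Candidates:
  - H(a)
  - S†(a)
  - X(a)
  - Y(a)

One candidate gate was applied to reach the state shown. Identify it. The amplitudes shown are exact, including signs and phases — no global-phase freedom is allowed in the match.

The unique candidate consistent with the amplitudes is H(a).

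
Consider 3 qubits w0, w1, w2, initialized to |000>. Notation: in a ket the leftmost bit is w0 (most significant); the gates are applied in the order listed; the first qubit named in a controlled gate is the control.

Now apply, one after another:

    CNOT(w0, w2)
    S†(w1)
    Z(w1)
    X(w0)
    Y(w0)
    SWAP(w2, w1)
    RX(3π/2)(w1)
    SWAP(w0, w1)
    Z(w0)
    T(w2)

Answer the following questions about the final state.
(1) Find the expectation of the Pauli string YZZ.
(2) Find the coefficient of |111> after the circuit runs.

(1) The observable YZZ averages to -1.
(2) The final state's coefficient on |111> equals 0.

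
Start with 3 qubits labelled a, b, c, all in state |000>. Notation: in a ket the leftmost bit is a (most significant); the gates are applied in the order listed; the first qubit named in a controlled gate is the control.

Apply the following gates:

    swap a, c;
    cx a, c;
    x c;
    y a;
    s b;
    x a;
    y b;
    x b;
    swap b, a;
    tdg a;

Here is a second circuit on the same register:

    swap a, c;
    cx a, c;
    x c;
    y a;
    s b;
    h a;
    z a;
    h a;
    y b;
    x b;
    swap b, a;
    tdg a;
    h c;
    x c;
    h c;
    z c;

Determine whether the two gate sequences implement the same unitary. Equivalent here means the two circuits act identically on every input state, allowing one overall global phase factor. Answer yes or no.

Yes, they are equivalent — the unitaries differ by at most a global phase.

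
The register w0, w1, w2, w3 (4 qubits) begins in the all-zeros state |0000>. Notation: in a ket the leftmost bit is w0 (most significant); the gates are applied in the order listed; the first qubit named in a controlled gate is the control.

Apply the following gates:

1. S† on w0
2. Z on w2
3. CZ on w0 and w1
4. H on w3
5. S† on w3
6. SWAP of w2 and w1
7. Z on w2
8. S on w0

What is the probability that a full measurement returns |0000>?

The probability of measuring |0000> is 1/2.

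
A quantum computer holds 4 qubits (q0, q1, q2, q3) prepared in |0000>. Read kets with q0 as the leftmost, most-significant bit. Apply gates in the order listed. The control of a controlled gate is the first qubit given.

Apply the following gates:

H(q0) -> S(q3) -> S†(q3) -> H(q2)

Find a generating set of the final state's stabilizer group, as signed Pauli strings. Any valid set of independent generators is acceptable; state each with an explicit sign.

The final state is stabilized by the group generated by +XIII, +IIXI, +IZII, +IIIZ; other independent generating sets are equally valid. Key observation: the block from step 2 through step 3 cancels to the identity and can be dropped.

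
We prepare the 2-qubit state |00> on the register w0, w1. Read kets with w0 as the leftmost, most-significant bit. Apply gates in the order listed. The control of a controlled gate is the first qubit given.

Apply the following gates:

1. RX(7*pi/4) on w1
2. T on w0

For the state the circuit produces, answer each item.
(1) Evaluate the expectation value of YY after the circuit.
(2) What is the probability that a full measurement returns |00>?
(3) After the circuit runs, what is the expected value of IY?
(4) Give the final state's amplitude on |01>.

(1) The expectation value of YY is 0.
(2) Outcome |00> occurs with probability sqrt(2)/4 + 1/2.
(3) The observable IY averages to sqrt(2)/2.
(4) The amplitude on |01> is -I*sqrt(2 - sqrt(2))/2.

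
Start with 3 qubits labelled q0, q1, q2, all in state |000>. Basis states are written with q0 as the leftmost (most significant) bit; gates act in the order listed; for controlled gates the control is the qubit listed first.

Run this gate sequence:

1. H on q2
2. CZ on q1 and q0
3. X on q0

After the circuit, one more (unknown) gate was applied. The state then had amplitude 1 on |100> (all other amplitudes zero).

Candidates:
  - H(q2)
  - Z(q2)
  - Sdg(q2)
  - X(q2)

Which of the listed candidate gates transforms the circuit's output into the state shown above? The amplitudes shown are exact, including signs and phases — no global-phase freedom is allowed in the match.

The applied gate was H(q2).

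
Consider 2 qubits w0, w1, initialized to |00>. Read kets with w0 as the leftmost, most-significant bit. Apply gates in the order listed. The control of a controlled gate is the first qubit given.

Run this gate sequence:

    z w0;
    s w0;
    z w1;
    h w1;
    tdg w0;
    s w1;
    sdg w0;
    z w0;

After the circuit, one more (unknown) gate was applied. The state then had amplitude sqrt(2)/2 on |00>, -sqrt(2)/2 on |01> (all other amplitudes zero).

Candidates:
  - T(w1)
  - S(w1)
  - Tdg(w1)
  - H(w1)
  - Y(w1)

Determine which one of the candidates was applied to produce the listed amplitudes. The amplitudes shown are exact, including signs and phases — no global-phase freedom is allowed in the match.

The applied gate was S(w1).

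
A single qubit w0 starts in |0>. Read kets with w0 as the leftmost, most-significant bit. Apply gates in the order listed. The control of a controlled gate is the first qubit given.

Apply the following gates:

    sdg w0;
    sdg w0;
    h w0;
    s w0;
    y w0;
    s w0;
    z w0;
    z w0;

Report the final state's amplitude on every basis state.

The resulting statevector has amplitude sqrt(2)/2 on |0>, -sqrt(2)/2 on |1>.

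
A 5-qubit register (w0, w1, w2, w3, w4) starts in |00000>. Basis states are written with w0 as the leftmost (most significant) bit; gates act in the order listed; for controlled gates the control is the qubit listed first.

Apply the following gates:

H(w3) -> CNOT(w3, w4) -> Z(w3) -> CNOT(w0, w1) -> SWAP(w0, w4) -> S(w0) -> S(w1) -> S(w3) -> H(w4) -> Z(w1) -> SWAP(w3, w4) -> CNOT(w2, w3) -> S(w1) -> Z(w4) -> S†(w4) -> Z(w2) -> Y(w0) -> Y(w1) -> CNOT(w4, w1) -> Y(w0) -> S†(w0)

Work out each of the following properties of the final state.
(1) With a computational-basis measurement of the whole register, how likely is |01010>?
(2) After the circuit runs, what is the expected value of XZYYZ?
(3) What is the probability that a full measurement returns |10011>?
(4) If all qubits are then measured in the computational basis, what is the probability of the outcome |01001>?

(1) The probability of measuring |01010> is 1/4.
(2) In the final state, XZYYZ has expectation 0.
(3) Outcome |10011> occurs with probability 1/4.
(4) A full measurement returns |01001> with probability 0.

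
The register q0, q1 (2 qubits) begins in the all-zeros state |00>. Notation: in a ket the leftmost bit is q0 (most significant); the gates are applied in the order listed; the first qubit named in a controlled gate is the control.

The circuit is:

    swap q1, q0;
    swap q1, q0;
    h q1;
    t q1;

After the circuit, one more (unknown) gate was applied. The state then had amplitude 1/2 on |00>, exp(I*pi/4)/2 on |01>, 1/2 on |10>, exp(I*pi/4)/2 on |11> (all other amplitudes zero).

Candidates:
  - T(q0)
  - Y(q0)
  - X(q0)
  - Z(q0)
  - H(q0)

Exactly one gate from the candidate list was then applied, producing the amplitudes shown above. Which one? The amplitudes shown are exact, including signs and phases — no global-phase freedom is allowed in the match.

It was H(q0) that produced the state shown.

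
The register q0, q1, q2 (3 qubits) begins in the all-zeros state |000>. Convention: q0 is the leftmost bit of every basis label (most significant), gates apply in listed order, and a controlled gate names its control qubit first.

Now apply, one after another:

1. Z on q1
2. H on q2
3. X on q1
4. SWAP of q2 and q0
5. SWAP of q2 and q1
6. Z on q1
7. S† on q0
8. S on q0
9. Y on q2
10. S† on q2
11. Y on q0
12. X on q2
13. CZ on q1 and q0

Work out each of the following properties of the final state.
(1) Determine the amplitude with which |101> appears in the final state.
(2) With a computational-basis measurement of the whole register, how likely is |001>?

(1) The final state's coefficient on |101> equals sqrt(2)/2.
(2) Outcome |001> occurs with probability 1/2.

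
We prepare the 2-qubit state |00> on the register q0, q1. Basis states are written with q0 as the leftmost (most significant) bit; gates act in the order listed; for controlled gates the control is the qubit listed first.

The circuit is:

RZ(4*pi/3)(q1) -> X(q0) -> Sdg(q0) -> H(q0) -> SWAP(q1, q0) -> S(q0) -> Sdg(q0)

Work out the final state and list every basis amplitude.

After the circuit, the state carries amplitude sqrt(2)*exp(5*I*pi/6)/2 on |00>, -sqrt(2)*exp(5*I*pi/6)/2 on |01>, 0 on |10>, 0 on |11>. Key observation: gates 6-7 undo each other exactly, leaving only the rest of the circuit to track.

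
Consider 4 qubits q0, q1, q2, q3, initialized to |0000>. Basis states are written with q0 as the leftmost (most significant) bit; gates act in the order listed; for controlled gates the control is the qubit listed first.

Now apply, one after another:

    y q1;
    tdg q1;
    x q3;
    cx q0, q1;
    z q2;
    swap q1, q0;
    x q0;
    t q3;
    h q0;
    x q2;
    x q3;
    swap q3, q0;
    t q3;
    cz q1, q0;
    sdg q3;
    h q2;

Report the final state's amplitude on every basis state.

The resulting statevector has amplitude I/2 on |0000>, exp(I*pi/4)/2 on |0001>, -I/2 on |0010>, -exp(I*pi/4)/2 on |0011>, and 0 on every other basis state.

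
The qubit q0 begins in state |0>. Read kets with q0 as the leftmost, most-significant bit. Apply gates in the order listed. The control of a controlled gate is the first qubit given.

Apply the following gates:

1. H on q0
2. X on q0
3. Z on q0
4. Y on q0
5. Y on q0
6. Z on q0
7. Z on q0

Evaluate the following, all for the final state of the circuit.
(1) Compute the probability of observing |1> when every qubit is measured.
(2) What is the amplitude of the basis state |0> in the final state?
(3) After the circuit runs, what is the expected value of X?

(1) The probability of measuring |1> is 1/2.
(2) The amplitude on |0> is sqrt(2)/2.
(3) The observable X averages to -1.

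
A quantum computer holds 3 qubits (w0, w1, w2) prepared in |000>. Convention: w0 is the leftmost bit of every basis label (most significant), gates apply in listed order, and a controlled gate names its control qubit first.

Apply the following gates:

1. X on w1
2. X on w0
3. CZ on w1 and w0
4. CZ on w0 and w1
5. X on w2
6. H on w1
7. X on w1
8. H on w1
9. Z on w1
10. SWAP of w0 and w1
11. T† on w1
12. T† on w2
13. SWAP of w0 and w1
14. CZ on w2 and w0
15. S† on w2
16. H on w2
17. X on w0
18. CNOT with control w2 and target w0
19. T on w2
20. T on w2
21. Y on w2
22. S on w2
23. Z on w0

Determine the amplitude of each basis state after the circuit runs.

The final amplitudes are -sqrt(2)/2 on |011>, sqrt(2)/2 on |110>, and 0 on every other basis state. Key observation: the block from step 6 through step 9 cancels to the identity and can be dropped.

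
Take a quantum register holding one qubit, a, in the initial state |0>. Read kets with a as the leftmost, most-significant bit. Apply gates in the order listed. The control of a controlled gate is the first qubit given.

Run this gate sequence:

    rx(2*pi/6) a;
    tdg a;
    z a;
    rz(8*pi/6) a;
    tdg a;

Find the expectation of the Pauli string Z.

The observable Z averages to 1/2.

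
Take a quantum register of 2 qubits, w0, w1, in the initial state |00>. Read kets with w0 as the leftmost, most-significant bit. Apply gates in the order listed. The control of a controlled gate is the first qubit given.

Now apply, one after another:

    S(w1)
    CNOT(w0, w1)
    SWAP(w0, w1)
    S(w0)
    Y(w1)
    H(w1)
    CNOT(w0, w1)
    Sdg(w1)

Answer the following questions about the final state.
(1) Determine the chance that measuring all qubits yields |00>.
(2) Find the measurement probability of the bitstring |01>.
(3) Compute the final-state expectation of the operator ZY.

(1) Outcome |00> occurs with probability 1/2.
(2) Outcome |01> occurs with probability 1/2.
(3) In the final state, ZY has expectation 1.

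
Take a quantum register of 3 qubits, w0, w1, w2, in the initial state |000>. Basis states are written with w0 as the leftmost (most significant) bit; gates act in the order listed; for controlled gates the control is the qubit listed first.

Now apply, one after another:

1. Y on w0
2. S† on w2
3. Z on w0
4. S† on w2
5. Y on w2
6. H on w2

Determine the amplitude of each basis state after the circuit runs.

The final amplitudes are sqrt(2)/2 on |100>, -sqrt(2)/2 on |101>, and 0 on every other basis state.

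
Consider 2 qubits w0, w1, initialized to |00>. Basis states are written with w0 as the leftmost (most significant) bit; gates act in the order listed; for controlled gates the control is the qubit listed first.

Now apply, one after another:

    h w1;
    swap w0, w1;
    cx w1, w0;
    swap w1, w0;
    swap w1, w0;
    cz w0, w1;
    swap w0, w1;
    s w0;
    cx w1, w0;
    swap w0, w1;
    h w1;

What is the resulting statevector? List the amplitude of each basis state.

After the circuit, the state carries amplitude 1/2 on |00>, 1/2 on |01>, 1/2 on |10>, -1/2 on |11>.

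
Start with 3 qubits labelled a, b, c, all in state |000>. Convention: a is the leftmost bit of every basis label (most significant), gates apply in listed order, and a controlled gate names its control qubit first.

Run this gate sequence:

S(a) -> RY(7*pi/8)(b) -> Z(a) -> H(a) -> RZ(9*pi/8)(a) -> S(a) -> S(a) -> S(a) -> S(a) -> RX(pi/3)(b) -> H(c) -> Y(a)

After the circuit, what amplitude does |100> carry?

|100> carries amplitude -(cos(pi/16) + sqrt(3)*I*sin(pi/16))*exp(7*I*pi/16)/4 in the final state. Key observation: the block from step 6 through step 9 cancels to the identity and can be dropped.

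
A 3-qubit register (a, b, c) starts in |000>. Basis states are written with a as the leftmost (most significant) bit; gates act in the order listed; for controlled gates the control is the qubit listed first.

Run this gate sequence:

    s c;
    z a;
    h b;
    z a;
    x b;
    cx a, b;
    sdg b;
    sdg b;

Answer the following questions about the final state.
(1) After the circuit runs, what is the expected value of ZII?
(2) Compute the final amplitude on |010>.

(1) The expectation value of ZII is 1.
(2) The amplitude on |010> is -sqrt(2)/2.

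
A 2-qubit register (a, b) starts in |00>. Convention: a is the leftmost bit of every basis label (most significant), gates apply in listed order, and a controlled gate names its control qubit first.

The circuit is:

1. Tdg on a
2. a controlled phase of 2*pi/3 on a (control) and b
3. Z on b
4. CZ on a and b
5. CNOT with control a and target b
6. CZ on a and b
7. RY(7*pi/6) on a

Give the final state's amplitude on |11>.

The amplitude on |11> is 0.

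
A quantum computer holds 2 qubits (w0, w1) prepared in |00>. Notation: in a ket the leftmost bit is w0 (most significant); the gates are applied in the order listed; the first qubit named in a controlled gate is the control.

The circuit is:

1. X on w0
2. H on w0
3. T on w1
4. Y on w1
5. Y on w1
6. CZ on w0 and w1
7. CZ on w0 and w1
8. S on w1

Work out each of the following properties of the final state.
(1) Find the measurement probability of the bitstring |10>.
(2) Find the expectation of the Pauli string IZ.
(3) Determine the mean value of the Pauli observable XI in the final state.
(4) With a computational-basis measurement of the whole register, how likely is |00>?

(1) Outcome |10> occurs with probability 1/2.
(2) In the final state, IZ has expectation 1.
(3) In the final state, XI has expectation -1.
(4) A full measurement returns |00> with probability 1/2.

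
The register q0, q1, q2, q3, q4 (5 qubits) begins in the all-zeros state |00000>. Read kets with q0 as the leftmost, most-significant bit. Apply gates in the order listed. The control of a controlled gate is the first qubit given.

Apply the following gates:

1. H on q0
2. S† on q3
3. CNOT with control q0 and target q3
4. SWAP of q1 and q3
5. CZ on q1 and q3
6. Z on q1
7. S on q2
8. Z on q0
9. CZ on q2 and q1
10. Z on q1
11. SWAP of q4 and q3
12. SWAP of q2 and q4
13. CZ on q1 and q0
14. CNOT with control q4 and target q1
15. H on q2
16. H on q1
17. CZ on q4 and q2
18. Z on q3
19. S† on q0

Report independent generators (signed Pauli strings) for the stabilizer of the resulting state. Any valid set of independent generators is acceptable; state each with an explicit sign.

The stabilizer group can be generated by -YZIII, +ZXIII, +IIXII, +IIIZI, +IIIIZ, among other valid generating sets.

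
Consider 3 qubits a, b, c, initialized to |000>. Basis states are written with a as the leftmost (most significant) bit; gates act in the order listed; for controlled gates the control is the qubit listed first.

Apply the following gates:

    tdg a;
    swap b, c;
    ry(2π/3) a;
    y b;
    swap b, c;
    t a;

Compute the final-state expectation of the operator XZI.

In the final state, XZI has expectation sqrt(6)/4.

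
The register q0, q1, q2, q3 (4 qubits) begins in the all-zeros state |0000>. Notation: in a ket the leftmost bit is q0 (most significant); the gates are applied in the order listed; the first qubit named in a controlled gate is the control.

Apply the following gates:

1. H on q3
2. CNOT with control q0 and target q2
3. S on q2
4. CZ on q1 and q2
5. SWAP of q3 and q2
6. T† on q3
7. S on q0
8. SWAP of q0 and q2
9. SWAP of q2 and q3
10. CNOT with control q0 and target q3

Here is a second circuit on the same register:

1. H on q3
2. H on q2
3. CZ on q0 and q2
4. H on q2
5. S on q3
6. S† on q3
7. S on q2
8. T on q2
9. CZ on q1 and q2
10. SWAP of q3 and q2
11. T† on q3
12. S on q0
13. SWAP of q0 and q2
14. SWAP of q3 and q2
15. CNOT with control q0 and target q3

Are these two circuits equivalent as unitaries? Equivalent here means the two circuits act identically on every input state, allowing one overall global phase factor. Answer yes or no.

No — the two circuits implement different unitaries, even allowing a global phase.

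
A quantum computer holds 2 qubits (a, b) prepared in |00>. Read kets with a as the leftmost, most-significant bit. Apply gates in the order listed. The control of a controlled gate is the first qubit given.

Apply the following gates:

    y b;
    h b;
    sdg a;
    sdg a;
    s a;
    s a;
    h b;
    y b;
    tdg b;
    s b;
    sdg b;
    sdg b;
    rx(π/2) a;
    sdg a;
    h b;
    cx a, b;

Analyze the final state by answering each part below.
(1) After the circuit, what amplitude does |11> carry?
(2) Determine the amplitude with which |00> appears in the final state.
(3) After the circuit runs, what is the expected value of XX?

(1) |11> carries amplitude -1/2 in the final state.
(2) The final state's coefficient on |00> equals 1/2.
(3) In the final state, XX has expectation -1.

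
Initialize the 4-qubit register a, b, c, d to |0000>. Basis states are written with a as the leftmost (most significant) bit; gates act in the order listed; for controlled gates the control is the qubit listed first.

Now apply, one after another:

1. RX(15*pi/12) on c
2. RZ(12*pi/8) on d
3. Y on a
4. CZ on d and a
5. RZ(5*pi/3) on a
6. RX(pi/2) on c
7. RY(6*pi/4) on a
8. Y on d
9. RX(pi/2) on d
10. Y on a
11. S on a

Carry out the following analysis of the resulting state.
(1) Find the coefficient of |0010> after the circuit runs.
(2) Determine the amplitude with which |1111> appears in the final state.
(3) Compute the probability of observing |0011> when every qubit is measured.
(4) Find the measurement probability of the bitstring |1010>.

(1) The amplitude on |0010> is sqrt(2)*(-sqrt(2 - sqrt(2)) + sqrt(sqrt(2) + 2))*exp(7*I*pi/12)/8.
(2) The amplitude on |1111> is 0.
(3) A full measurement returns |0011> with probability 1/8 - sqrt(2)/16.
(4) Outcome |1010> occurs with probability 1/8 - sqrt(2)/16.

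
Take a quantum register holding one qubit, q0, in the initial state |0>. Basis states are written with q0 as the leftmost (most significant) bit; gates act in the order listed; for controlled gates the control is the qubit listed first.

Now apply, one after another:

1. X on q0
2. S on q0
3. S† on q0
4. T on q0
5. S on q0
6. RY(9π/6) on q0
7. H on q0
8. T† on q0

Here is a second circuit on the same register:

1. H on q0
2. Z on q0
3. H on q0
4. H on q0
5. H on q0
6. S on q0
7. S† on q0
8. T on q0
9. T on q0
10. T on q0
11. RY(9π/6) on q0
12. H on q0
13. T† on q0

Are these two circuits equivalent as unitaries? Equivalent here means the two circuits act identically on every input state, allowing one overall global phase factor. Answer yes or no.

Yes, they are equivalent — the unitaries differ by at most a global phase.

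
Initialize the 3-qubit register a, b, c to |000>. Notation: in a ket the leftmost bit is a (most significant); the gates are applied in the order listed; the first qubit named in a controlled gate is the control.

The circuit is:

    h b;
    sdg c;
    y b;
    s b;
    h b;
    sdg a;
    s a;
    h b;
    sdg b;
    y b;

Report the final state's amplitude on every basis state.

The final amplitudes are sqrt(2)/2 on |000>, sqrt(2)/2 on |010>, and 0 on every other basis state. Key observation: the block from step 4 through step 9 cancels to the identity and can be dropped.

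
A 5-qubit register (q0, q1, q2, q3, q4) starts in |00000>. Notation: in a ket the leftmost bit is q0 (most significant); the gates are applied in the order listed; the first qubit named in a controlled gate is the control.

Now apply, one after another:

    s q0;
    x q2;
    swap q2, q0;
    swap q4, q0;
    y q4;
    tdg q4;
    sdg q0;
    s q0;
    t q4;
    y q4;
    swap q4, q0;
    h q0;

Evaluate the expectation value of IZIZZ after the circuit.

The expectation value of IZIZZ is 1. Key observation: steps 4-11 multiply out to the identity, so the circuit reduces to the remaining gates.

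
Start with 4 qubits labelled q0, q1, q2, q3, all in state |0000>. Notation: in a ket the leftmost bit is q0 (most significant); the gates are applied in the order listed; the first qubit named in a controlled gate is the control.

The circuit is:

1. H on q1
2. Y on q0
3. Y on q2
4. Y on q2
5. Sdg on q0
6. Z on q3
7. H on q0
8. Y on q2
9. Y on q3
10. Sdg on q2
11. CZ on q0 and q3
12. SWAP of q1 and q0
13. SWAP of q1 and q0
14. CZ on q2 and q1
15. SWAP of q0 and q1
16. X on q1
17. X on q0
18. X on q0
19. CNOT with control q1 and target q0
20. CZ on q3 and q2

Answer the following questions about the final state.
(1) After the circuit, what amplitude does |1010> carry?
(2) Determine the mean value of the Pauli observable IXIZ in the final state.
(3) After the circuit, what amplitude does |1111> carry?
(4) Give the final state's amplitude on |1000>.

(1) |1010> carries amplitude 0 in the final state.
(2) The expectation value of IXIZ is 1.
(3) The amplitude on |1111> is -I/2.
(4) |1000> carries amplitude 0 in the final state.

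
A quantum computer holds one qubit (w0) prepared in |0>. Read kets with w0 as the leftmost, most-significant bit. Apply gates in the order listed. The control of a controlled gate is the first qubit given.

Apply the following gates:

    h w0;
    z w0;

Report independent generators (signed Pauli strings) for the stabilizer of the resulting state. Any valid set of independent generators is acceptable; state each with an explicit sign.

One valid set of independent stabilizer generators is -X (any independent generating set of the same group is equally correct).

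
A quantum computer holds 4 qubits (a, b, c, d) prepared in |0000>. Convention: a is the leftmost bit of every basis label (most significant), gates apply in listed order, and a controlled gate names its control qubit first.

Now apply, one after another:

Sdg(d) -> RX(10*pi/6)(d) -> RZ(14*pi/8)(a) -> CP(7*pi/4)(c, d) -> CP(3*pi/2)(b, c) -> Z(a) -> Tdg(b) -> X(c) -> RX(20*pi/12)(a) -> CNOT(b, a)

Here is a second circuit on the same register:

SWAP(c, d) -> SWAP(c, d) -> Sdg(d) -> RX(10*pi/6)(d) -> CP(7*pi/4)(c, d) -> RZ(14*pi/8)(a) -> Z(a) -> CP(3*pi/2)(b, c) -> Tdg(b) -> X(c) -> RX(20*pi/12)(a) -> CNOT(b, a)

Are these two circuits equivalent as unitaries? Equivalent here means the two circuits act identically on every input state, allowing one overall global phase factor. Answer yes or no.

Yes — the two circuits implement the same unitary up to a global phase.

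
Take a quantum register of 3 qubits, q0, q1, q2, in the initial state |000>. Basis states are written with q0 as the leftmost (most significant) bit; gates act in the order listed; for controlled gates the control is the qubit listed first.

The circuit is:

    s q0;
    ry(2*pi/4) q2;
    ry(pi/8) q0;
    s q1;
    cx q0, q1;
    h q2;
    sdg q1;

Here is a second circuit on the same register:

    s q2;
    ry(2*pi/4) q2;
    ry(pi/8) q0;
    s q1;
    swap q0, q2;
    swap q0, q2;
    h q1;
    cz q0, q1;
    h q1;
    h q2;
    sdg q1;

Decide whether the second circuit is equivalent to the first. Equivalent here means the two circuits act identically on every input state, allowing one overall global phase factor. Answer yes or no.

No, they are not equivalent — no single phase factor reconciles the two unitaries.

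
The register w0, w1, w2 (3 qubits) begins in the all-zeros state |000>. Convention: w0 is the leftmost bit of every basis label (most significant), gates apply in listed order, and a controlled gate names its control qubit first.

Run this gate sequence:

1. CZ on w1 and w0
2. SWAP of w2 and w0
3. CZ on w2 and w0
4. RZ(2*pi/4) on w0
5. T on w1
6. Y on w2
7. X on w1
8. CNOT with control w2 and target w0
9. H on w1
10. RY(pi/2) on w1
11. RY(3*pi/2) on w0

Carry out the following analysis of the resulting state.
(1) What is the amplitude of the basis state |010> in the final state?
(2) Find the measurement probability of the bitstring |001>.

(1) The final state's coefficient on |010> equals 0.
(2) A full measurement returns |001> with probability 1/2.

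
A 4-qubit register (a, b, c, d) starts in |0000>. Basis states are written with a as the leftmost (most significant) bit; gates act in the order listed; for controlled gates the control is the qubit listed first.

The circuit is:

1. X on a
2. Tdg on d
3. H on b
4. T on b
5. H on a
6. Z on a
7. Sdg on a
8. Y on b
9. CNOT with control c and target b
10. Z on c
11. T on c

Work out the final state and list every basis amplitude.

The final amplitudes are -exp(3*I*pi/4)/2 on |0000>, I/2 on |0100>, -exp(I*pi/4)/2 on |1000>, 1/2 on |1100>, and 0 on every other basis state.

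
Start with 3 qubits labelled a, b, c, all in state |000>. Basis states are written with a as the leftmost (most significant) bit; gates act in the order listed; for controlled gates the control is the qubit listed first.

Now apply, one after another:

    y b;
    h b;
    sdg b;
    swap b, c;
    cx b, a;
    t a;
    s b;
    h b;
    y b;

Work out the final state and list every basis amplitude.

The final amplitudes are 1/2 on |000>, I/2 on |001>, -1/2 on |010>, -I/2 on |011>, 0 on |100>, 0 on |101>, 0 on |110>, 0 on |111>.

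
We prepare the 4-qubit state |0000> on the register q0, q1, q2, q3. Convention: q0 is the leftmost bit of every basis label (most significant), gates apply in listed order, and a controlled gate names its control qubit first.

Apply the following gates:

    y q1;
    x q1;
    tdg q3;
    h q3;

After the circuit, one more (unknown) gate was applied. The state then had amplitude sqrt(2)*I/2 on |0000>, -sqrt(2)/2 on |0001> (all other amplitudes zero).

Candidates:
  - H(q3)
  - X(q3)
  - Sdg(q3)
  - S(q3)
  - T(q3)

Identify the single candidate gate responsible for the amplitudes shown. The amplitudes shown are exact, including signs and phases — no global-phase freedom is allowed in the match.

It was S(q3) that produced the state shown.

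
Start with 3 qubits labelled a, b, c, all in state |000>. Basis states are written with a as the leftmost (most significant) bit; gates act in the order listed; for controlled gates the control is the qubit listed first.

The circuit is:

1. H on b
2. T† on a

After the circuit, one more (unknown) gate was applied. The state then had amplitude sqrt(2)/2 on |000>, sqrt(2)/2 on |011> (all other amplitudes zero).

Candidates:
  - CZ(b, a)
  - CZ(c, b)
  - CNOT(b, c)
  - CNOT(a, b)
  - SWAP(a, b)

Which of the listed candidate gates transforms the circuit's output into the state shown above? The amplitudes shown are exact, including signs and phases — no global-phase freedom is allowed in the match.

The unique candidate consistent with the amplitudes is CNOT(b, c).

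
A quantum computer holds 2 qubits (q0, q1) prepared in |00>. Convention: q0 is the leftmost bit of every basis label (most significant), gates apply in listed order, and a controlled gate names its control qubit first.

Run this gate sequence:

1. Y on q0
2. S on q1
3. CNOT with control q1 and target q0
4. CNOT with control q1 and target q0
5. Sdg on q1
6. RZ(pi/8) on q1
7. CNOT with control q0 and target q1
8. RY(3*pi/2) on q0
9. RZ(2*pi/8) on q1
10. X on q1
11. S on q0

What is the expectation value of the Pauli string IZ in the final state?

The observable IZ averages to 1. Key observation: steps 2-5 multiply out to the identity, so the circuit reduces to the remaining gates.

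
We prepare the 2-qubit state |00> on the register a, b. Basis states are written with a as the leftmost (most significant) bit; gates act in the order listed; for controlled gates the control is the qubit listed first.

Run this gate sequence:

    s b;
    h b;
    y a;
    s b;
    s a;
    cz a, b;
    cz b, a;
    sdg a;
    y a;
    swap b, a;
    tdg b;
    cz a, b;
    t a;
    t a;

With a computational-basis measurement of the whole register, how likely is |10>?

Outcome |10> occurs with probability 1/2.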